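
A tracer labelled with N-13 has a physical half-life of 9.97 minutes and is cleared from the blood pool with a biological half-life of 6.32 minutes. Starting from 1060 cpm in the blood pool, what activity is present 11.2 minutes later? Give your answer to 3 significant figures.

142 cpm

1/t_eff = 1/t_phys + 1/t_biol = 1/9.97 + 1/6.32 = 0.25853 per minute.
t_eff = 9.97 × 6.32 / (9.97 + 6.32) ≈ 3.868 minutes.
Remaining = 1060 × (1/2)^(11.2/3.868) = 1060 × (1/2)^2.8955 ≈ 142.45 cpm.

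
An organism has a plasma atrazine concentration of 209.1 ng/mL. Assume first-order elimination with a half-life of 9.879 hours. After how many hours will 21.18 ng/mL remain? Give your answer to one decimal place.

Fraction remaining = 21.18/209.1 ≈ 0.10129.
n = log₂(209.1/21.18) = ln(9.8725)/ln 2 ≈ 3.3034 half-lives.
t = n × t½ = 3.3034 × 9.879 ≈ 32.634 hours.

32.6 hours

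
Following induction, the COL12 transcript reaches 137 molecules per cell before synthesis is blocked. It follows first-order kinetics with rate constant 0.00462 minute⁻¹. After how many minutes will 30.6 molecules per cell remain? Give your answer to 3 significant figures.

324 minutes

t½ = ln 2 / λ = 0.69315 / 0.00462 ≈ 150.03 minutes.
Fraction remaining = 30.6/137 ≈ 0.22336.
n = log₂(137/30.6) = ln(4.4771)/ln 2 ≈ 2.1626 half-lives.
t = n × t½ = 2.1626 × 150.03 ≈ 324.45 minutes.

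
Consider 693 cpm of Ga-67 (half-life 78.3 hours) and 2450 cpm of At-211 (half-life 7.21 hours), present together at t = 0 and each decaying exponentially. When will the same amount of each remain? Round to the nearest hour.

Set 693·(1/2)^(t/78.3) = 2450·(1/2)^(t/7.21).
Taking log₂: log₂(693/2450) = t·(1/78.3 − 1/7.21).
log₂(0.28286) = -1.8219; 1/78.3 − 1/7.21 = -0.12592.
t = -1.8219 / -0.12592 ≈ 14.468 hours.

14 hours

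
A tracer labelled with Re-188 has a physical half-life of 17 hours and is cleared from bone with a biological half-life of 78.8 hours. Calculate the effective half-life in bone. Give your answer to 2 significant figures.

14 hours

1/t_eff = 1/t_phys + 1/t_biol = 1/17 + 1/78.8 = 0.071514 per hour.
t_eff = 17 × 78.8 / (17 + 78.8) ≈ 13.983 hours.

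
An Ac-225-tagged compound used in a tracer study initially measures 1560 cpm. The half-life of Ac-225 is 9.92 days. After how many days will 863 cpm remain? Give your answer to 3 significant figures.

8.47 days

Fraction remaining = 863/1560 ≈ 0.55321.
n = log₂(1560/863) = ln(1.8076)/ln 2 ≈ 0.85411 half-lives.
t = n × t½ = 0.85411 × 9.92 ≈ 8.4728 days.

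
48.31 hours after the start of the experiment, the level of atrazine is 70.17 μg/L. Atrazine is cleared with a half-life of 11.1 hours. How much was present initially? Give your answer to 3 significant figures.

Number of half-lives elapsed: n = 48.31/11.1 ≈ 4.3523.
A₀ = A × 2^n = 70.17 × 2^4.3523 = 70.17 × 20.425 ≈ 1433.2 μg/L.

1430 μg/L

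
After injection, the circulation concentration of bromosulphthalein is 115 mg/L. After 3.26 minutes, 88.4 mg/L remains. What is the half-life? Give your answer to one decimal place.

8.6 minutes

A/A₀ = 88.4/115 ≈ 0.7687.
n = log₂(1.3009) ≈ 0.37952 half-lives elapsed in 3.26 minutes.
t½ = 3.26/0.37952 ≈ 8.5899 minutes.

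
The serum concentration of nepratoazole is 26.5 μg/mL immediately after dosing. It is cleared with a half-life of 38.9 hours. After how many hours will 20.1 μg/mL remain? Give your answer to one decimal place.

Fraction remaining = 20.1/26.5 ≈ 0.75849.
n = log₂(26.5/20.1) = ln(1.3184)/ln 2 ≈ 0.3988 half-lives.
t = n × t½ = 0.3988 × 38.9 ≈ 15.513 hours.

15.5 hours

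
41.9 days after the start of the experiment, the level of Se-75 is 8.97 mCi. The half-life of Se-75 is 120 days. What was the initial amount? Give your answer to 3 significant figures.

Number of half-lives elapsed: n = 41.9/120 ≈ 0.34917.
A₀ = A × 2^n = 8.97 × 2^0.34917 = 8.97 × 1.2738 ≈ 11.426 mCi.

11.4 mCi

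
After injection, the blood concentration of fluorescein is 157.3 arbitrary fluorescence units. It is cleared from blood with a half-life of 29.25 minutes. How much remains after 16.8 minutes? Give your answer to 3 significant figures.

106 arbitrary fluorescence units

Number of half-lives: n = 16.8/29.25 ≈ 0.57436.
Remaining = 157.3 × (1/2)^0.57436 = 157.3 × 0.67158 ≈ 105.64 arbitrary fluorescence units.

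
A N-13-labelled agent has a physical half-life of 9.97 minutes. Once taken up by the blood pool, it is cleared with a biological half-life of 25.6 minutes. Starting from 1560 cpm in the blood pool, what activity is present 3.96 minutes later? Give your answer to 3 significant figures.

1/t_eff = 1/t_phys + 1/t_biol = 1/9.97 + 1/25.6 = 0.13936 per minute.
t_eff = 9.97 × 25.6 / (9.97 + 25.6) ≈ 7.1755 minutes.
Remaining = 1560 × (1/2)^(3.96/7.1755) = 1560 × (1/2)^0.55188 ≈ 1064.1 cpm.

1060 cpm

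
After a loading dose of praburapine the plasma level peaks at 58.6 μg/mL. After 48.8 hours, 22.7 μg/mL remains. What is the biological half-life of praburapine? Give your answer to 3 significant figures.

A/A₀ = 22.7/58.6 ≈ 0.38737.
n = log₂(2.5815) ≈ 1.3682 half-lives elapsed in 48.8 hours.
t½ = 48.8/1.3682 ≈ 35.667 hours.

35.7 hours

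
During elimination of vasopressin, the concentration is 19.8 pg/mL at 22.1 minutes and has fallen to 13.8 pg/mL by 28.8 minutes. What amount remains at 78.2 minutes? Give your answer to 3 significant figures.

Over Δt = 28.8 − 22.1 = 6.7 minutes, the level fell by a factor of 19.8/13.8 ≈ 1.4348.
n = log₂(1.4348) ≈ 0.52083 half-lives, so t½ = 6.7/0.52083 ≈ 12.864 minutes.
From t = 28.8 to t = 78.2: 13.8 × (1/2)^((78.2−28.8)/12.864) ≈ 0.96355 pg/mL.

0.964 pg/mL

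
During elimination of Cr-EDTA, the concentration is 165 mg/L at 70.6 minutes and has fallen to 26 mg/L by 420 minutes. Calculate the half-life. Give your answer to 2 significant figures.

Over Δt = 420 − 70.6 = 349.4 minutes, the level fell by a factor of 165/26 ≈ 6.3462.
n = log₂(6.3462) ≈ 2.6659 half-lives, so t½ = 349.4/2.6659 ≈ 131.06 minutes.

130 minutes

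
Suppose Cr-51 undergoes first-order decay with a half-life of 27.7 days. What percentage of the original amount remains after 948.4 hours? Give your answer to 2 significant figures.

37%

948.4 hours = 39.5167 days.
n = 39.5167/27.7 ≈ 1.4266 half-lives.
Fraction remaining = (1/2)^1.4266 ≈ 0.37201, i.e. 37.201%.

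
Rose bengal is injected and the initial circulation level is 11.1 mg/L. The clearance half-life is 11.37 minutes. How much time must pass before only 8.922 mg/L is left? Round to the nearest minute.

4 minutes

Fraction remaining = 8.922/11.1 ≈ 0.80378.
n = log₂(11.1/8.922) = ln(1.2441)/ln 2 ≈ 0.31512 half-lives.
t = n × t½ = 0.31512 × 11.37 ≈ 3.5829 minutes.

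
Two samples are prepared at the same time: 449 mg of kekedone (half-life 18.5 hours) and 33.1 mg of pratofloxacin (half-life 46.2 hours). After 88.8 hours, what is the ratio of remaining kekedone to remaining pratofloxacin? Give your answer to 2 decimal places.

kekedone: 449 × (1/2)^(88.8/18.5) = 449 × (1/2)^4.8 ≈ 16.118 mg.
pratofloxacin: 33.1 × (1/2)^(88.8/46.2) = 33.1 × (1/2)^1.9221 ≈ 8.7342 mg.
Ratio ≈ 16.118 / 8.7342 ≈ 1.8453.

1.85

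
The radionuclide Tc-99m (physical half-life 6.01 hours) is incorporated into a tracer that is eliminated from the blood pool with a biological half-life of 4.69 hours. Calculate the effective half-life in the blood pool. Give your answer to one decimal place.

1/t_eff = 1/t_phys + 1/t_biol = 1/6.01 + 1/4.69 = 0.37961 per hour.
t_eff = 6.01 × 4.69 / (6.01 + 4.69) ≈ 2.6343 hours.

2.6 hours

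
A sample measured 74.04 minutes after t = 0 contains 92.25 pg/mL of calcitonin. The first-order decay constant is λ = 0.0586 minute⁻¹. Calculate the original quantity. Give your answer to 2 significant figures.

t½ = ln 2 / λ = 0.69315 / 0.0586 ≈ 11.828 minutes.
Number of half-lives elapsed: n = 74.04/11.828 ≈ 6.2595.
A₀ = A × 2^n = 92.25 × 2^6.2595 = 92.25 × 76.611 ≈ 7067.4 pg/mL.

7100 pg/mL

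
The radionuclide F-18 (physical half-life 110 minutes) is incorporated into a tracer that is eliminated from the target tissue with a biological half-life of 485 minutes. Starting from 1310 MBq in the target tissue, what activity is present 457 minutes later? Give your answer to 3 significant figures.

1/t_eff = 1/t_phys + 1/t_biol = 1/110 + 1/485 = 0.011153 per minute.
t_eff = 110 × 485 / (110 + 485) ≈ 89.664 minutes.
Remaining = 1310 × (1/2)^(457/89.664) = 1310 × (1/2)^5.0968 ≈ 38.28 MBq.

38.3 MBq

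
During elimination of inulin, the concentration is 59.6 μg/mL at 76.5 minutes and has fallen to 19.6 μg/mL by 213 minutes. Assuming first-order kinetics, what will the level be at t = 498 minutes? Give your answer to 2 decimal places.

1.92 μg/mL

Over Δt = 213 − 76.5 = 136.5 minutes, the level fell by a factor of 59.6/19.6 ≈ 3.0408.
n = log₂(3.0408) ≈ 1.6045 half-lives, so t½ = 136.5/1.6045 ≈ 85.075 minutes.
From t = 213 to t = 498: 19.6 × (1/2)^((498−213)/85.075) ≈ 1.9223 μg/mL.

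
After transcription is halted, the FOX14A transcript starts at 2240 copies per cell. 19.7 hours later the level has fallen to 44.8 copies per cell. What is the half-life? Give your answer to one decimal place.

A/A₀ = 44.8/2240 ≈ 0.02.
n = log₂(50) ≈ 5.6439 half-lives elapsed in 19.7 hours.
t½ = 19.7/5.6439 ≈ 3.4905 hours.

3.5 hours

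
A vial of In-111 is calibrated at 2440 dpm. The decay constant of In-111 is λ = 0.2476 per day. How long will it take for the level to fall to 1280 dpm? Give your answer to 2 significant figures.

2.6 days

t½ = ln 2 / λ = 0.69315 / 0.2476 ≈ 2.7995 days.
Fraction remaining = 1280/2440 ≈ 0.52459.
n = log₂(2440/1280) = ln(1.9062)/ln 2 ≈ 0.93074 half-lives.
t = n × t½ = 0.93074 × 2.7995 ≈ 2.6056 days.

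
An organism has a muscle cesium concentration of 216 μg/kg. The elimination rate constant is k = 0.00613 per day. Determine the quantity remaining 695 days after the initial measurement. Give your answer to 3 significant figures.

t½ = ln 2 / k = 0.69315 / 0.00613 ≈ 113.07 days.
Number of half-lives: n = 695/113.07 ≈ 6.1464.
Remaining = 216 × (1/2)^6.1464 = 216 × 0.014117 ≈ 3.0493 μg/kg.

3.05 μg/kg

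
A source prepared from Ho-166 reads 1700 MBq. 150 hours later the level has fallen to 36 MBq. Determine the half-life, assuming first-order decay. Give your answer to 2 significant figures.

A/A₀ = 36/1700 ≈ 0.021176.
n = log₂(47.222) ≈ 5.5614 half-lives elapsed in 150 hours.
t½ = 150/5.5614 ≈ 26.972 hours.

27 hours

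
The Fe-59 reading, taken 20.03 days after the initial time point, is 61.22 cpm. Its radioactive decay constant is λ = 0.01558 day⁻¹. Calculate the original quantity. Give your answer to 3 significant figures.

83.6 cpm

t½ = ln 2 / λ = 0.69315 / 0.01558 ≈ 44.49 days.
Number of half-lives elapsed: n = 20.03/44.49 ≈ 0.45022.
A₀ = A × 2^n = 61.22 × 2^0.45022 = 61.22 × 1.3662 ≈ 83.642 cpm.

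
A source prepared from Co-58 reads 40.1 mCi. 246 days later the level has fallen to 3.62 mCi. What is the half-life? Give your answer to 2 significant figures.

71 days

A/A₀ = 3.62/40.1 ≈ 0.090274.
n = log₂(11.077) ≈ 3.4695 half-lives elapsed in 246 days.
t½ = 246/3.4695 ≈ 70.903 days.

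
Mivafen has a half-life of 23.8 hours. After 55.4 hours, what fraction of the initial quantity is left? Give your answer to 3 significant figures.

0.199

n = 55.4/23.8 ≈ 2.3277 half-lives.
Fraction remaining = (1/2)^2.3277 ≈ 0.1992.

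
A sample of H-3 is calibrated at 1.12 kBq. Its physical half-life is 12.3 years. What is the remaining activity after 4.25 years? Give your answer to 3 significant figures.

Number of half-lives: n = 4.25/12.3 ≈ 0.34553.
Remaining = 1.12 × (1/2)^0.34553 = 1.12 × 0.78702 ≈ 0.88146 kBq.

0.881 kBq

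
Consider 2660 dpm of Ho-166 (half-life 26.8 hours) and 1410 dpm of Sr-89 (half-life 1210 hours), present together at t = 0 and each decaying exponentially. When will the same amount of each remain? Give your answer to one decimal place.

25.1 hours

Set 2660·(1/2)^(t/26.8) = 1410·(1/2)^(t/1210).
Taking log₂: log₂(2660/1410) = t·(1/26.8 − 1/1210).
log₂(1.8865) = 0.91573; 1/26.8 − 1/1210 = 0.036487.
t = 0.91573 / 0.036487 ≈ 25.097 hours.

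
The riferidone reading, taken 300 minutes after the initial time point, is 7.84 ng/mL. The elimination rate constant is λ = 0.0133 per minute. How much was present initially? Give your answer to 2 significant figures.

t½ = ln 2 / λ = 0.69315 / 0.0133 ≈ 52.116 minutes.
Number of half-lives elapsed: n = 300/52.116 ≈ 5.7564.
A₀ = A × 2^n = 7.84 × 2^5.7564 = 7.84 × 54.055 ≈ 423.79 ng/mL.

420 ng/mL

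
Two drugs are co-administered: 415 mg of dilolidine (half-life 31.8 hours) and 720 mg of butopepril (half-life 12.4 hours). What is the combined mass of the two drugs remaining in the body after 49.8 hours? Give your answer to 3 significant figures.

dilolidine: 415 × (1/2)^(49.8/31.8) = 415 × (1/2)^1.566 ≈ 140.16 mg.
butopepril: 720 × (1/2)^(49.8/12.4) = 720 × (1/2)^4.0161 ≈ 44.5 mg.
Total = 140.16 + 44.5 ≈ 184.66 mg.

185 mg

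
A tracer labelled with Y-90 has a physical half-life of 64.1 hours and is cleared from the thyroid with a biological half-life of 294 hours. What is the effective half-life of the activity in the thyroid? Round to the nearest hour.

1/t_eff = 1/t_phys + 1/t_biol = 1/64.1 + 1/294 = 0.019002 per hour.
t_eff = 64.1 × 294 / (64.1 + 294) ≈ 52.626 hours.

53 hours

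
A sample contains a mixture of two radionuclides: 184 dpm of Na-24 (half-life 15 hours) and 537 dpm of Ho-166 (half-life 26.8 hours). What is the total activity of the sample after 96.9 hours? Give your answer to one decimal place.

45.9 dpm

Na-24: 184 × (1/2)^(96.9/15) = 184 × (1/2)^6.46 ≈ 2.0901 dpm.
Ho-166: 537 × (1/2)^(96.9/26.8) = 537 × (1/2)^3.6157 ≈ 43.808 dpm.
Total = 2.0901 + 43.808 ≈ 45.898 dpm.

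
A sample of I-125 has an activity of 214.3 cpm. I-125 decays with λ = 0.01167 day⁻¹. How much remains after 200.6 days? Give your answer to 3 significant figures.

20.6 cpm

t½ = ln 2 / λ = 0.69315 / 0.01167 ≈ 59.396 days.
Number of half-lives: n = 200.6/59.396 ≈ 3.3774.
Remaining = 214.3 × (1/2)^3.3774 = 214.3 × 0.096231 ≈ 20.622 cpm.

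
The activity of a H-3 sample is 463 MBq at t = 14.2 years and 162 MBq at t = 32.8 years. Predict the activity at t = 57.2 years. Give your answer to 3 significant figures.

40.9 MBq

Over Δt = 32.8 − 14.2 = 18.6 years, the level fell by a factor of 463/162 ≈ 2.858.
n = log₂(2.858) ≈ 1.515 half-lives, so t½ = 18.6/1.515 ≈ 12.277 years.
From t = 32.8 to t = 57.2: 162 × (1/2)^((57.2−32.8)/12.277) ≈ 40.854 MBq.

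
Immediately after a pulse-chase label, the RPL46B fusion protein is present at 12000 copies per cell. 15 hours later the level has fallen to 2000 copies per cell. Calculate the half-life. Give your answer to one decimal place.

5.8 hours

A/A₀ = 2000/12000 ≈ 0.16667.
n = log₂(6) ≈ 2.585 half-lives elapsed in 15 hours.
t½ = 15/2.585 ≈ 5.8028 hours.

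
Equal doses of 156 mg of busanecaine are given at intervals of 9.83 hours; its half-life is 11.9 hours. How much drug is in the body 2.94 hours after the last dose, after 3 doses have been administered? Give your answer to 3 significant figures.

The 3 doses were given 22.6, 12.77, 2.94 hours ago.
Total = 156·(1/2)^(22.6/11.9) + 156·(1/2)^(12.77/11.9) + 156·(1/2)^(2.94/11.9)
      = 41.824 + 74.146 + 131.45 ≈ 247.42 mg.

247 mg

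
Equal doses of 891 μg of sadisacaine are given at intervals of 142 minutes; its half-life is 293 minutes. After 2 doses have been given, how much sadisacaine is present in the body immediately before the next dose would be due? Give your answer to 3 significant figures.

1090 μg

The 2 doses were given 284, 142 minutes ago.
Total = 891·(1/2)^(284/293) + 891·(1/2)^(142/293)
      = 455.09 + 636.78 ≈ 1091.9 μg.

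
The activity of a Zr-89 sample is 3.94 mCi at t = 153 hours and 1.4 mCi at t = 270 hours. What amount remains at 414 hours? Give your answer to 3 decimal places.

0.392 mCi

Over Δt = 270 − 153 = 117 hours, the level fell by a factor of 3.94/1.4 ≈ 2.8143.
n = log₂(2.8143) ≈ 1.4928 half-lives, so t½ = 117/1.4928 ≈ 78.378 hours.
From t = 270 to t = 414: 1.4 × (1/2)^((414−270)/78.378) ≈ 0.3918 mCi.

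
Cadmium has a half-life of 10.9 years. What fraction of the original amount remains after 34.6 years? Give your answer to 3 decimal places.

0.111

n = 34.6/10.9 ≈ 3.1743 half-lives.
Fraction remaining = (1/2)^3.1743 ≈ 0.11077.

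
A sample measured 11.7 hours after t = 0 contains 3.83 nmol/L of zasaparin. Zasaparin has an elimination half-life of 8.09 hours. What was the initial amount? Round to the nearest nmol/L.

10 nmol/L

Number of half-lives elapsed: n = 11.7/8.09 ≈ 1.4462.
A₀ = A × 2^n = 3.83 × 2^1.4462 = 3.83 × 2.725 ≈ 10.437 nmol/L.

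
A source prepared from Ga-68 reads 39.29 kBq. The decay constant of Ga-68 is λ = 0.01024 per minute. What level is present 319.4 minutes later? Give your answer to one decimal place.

1.5 kBq

t½ = ln 2 / λ = 0.69315 / 0.01024 ≈ 67.69 minutes.
Number of half-lives: n = 319.4/67.69 ≈ 4.7186.
Remaining = 39.29 × (1/2)^4.7186 = 39.29 × 0.037982 ≈ 1.4923 kBq.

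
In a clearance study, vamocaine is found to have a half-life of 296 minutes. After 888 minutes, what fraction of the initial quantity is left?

n = 888/296 ≈ 3 half-lives.
Fraction remaining = (1/2)^3 ≈ 0.125.

0.125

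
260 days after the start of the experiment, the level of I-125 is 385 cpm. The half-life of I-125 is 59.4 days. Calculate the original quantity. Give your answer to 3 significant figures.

8000 cpm

Number of half-lives elapsed: n = 260/59.4 ≈ 4.3771.
A₀ = A × 2^n = 385 × 2^4.3771 = 385 × 20.78 ≈ 8000.2 cpm.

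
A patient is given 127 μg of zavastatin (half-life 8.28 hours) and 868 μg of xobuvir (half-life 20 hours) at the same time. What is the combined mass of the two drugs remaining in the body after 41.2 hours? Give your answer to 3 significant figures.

212 μg

zavastatin: 127 × (1/2)^(41.2/8.28) = 127 × (1/2)^4.9758 ≈ 4.0358 μg.
xobuvir: 868 × (1/2)^(41.2/20) = 868 × (1/2)^2.06 ≈ 208.16 μg.
Total = 4.0358 + 208.16 ≈ 212.2 μg.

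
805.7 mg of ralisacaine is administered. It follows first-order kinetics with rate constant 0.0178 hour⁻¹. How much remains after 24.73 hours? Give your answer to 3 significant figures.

519 mg

t½ = ln 2 / k = 0.69315 / 0.0178 ≈ 38.941 hours.
Number of half-lives: n = 24.73/38.941 ≈ 0.63507.
Remaining = 805.7 × (1/2)^0.63507 = 805.7 × 0.64391 ≈ 518.8 mg.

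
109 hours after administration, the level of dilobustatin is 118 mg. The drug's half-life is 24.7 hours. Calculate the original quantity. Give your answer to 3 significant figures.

2510 mg

Number of half-lives elapsed: n = 109/24.7 ≈ 4.413.
A₀ = A × 2^n = 118 × 2^4.413 = 118 × 21.303 ≈ 2513.7 mg.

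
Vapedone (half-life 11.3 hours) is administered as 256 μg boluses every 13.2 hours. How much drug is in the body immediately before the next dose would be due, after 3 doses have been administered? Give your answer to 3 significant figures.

The 3 doses were given 39.6, 26.4, 13.2 hours ago.
Total = 256·(1/2)^(39.6/11.3) + 256·(1/2)^(26.4/11.3) + 256·(1/2)^(13.2/11.3)
      = 22.558 + 50.693 + 113.92 ≈ 187.17 μg.

187 μg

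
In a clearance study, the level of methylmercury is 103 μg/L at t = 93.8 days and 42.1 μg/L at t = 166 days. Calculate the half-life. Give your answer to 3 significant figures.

55.9 days

Over Δt = 166 − 93.8 = 72.2 days, the level fell by a factor of 103/42.1 ≈ 2.4466.
n = log₂(2.4466) ≈ 1.2908 half-lives, so t½ = 72.2/1.2908 ≈ 55.936 days.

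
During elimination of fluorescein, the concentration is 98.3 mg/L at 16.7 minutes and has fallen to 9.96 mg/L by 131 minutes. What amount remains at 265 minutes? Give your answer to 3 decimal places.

Over Δt = 131 − 16.7 = 114.3 minutes, the level fell by a factor of 98.3/9.96 ≈ 9.8695.
n = log₂(9.8695) ≈ 3.303 half-lives, so t½ = 114.3/3.303 ≈ 34.605 minutes.
From t = 131 to t = 265: 9.96 × (1/2)^((265−131)/34.605) ≈ 0.68013 mg/L.

0.680 mg/L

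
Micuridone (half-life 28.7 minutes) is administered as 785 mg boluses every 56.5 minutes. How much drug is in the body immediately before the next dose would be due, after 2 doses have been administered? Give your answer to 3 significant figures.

252 mg

The 2 doses were given 113, 56.5 minutes ago.
Total = 785·(1/2)^(113/28.7) + 785·(1/2)^(56.5/28.7)
      = 51.242 + 200.56 ≈ 251.8 mg.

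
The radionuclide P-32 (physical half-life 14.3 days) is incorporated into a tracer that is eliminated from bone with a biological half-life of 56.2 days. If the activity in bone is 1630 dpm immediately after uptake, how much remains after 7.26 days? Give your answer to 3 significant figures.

1/t_eff = 1/t_phys + 1/t_biol = 1/14.3 + 1/56.2 = 0.087724 per day.
t_eff = 14.3 × 56.2 / (14.3 + 56.2) ≈ 11.399 days.
Remaining = 1630 × (1/2)^(7.26/11.399) = 1630 × (1/2)^0.63687 ≈ 1048.3 dpm.

1050 dpm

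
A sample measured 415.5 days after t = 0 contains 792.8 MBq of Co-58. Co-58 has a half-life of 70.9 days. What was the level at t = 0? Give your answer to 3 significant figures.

46100 MBq

Number of half-lives elapsed: n = 415.5/70.9 ≈ 5.8604.
A₀ = A × 2^n = 792.8 × 2^5.8604 = 792.8 × 58.096 ≈ 46059 MBq.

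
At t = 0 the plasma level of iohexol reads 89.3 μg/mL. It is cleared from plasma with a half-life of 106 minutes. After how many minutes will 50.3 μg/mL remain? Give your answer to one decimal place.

Fraction remaining = 50.3/89.3 ≈ 0.56327.
n = log₂(89.3/50.3) = ln(1.7753)/ln 2 ≈ 0.8281 half-lives.
t = n × t½ = 0.8281 × 106 ≈ 87.779 minutes.

87.8 minutes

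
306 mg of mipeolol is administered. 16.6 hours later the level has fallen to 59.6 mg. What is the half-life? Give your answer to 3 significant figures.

A/A₀ = 59.6/306 ≈ 0.19477.
n = log₂(5.1342) ≈ 2.3601 half-lives elapsed in 16.6 hours.
t½ = 16.6/2.3601 ≈ 7.0335 hours.

7.03 hours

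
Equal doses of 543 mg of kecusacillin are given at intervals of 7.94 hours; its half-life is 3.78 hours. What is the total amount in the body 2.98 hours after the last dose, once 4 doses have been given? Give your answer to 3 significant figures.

409 mg

The 4 doses were given 26.8, 18.86, 10.92, 2.98 hours ago.
Total = 543·(1/2)^(26.8/3.78) + 543·(1/2)^(18.86/3.78) + 543·(1/2)^(10.92/3.78) + 543·(1/2)^(2.98/3.78)
      = 3.9858 + 17.094 + 73.309 + 314.4 ≈ 408.79 mg.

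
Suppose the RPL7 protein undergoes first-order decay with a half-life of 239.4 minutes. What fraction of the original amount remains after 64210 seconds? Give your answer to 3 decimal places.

64210 seconds = 1070.17 minutes.
n = 1070.17/239.4 ≈ 4.4702 half-lives.
Fraction remaining = (1/2)^4.4702 ≈ 0.045116.

0.045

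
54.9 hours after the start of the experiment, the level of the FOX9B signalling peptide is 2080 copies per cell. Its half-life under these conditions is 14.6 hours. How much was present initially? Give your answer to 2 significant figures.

28000 copies per cell

Number of half-lives elapsed: n = 54.9/14.6 ≈ 3.7603.
A₀ = A × 2^n = 2080 × 2^3.7603 = 2080 × 13.55 ≈ 28185 copies per cell.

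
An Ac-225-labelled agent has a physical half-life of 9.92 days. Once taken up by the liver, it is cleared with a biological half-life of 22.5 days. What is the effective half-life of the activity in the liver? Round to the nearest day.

7 days

1/t_eff = 1/t_phys + 1/t_biol = 1/9.92 + 1/22.5 = 0.14525 per day.
t_eff = 9.92 × 22.5 / (9.92 + 22.5) ≈ 6.8846 days.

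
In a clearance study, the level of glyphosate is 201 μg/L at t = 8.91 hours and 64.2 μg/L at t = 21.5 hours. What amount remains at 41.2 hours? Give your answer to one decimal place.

10.8 μg/L

Over Δt = 21.5 − 8.91 = 12.59 hours, the level fell by a factor of 201/64.2 ≈ 3.1308.
n = log₂(3.1308) ≈ 1.6466 half-lives, so t½ = 12.59/1.6466 ≈ 7.6463 hours.
From t = 21.5 to t = 41.2: 64.2 × (1/2)^((41.2−21.5)/7.6463) ≈ 10.764 μg/L.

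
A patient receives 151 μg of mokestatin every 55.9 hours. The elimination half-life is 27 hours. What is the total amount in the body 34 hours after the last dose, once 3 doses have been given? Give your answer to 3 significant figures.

81.7 μg

The 3 doses were given 145.8, 89.9, 34 hours ago.
Total = 151·(1/2)^(145.8/27) + 151·(1/2)^(89.9/27) + 151·(1/2)^(34/27)
      = 3.5761 + 15.02 + 63.082 ≈ 81.677 μg.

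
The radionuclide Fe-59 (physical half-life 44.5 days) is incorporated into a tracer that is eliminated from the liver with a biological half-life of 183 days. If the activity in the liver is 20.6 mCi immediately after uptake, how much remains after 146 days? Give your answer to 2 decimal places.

1.22 mCi

1/t_eff = 1/t_phys + 1/t_biol = 1/44.5 + 1/183 = 0.027936 per day.
t_eff = 44.5 × 183 / (44.5 + 183) ≈ 35.796 days.
Remaining = 20.6 × (1/2)^(146/35.796) = 20.6 × (1/2)^4.0787 ≈ 1.2191 mCi.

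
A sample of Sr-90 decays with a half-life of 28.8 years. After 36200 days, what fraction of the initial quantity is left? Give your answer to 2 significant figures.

0.092

36200 days = 99.1781 years.
n = 99.1781/28.8 ≈ 3.4437 half-lives.
Fraction remaining = (1/2)^3.4437 ≈ 0.091907.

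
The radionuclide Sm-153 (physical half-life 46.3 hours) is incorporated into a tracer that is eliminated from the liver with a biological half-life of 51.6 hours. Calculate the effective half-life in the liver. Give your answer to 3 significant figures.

1/t_eff = 1/t_phys + 1/t_biol = 1/46.3 + 1/51.6 = 0.040978 per hour.
t_eff = 46.3 × 51.6 / (46.3 + 51.6) ≈ 24.403 hours.

24.4 hours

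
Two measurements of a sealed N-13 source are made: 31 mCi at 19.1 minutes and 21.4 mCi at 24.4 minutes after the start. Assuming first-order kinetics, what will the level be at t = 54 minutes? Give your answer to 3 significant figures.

2.70 mCi

Over Δt = 24.4 − 19.1 = 5.3 minutes, the level fell by a factor of 31/21.4 ≈ 1.4486.
n = log₂(1.4486) ≈ 0.53466 half-lives, so t½ = 5.3/0.53466 ≈ 9.9129 minutes.
From t = 24.4 to t = 54: 21.4 × (1/2)^((54−24.4)/9.9129) ≈ 2.7011 mCi.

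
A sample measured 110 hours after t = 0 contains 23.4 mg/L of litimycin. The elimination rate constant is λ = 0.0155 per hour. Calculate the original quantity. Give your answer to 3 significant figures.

t½ = ln 2 / λ = 0.69315 / 0.0155 ≈ 44.719 hours.
Number of half-lives elapsed: n = 110/44.719 ≈ 2.4598.
A₀ = A × 2^n = 23.4 × 2^2.4598 = 23.4 × 5.5014 ≈ 128.73 mg/L.

129 mg/L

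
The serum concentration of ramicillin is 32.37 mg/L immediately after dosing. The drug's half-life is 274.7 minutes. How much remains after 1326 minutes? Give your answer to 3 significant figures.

1.14 mg/L

Number of half-lives: n = 1326/274.7 ≈ 4.8271.
Remaining = 32.37 × (1/2)^4.8271 = 32.37 × 0.035229 ≈ 1.1404 mg/L.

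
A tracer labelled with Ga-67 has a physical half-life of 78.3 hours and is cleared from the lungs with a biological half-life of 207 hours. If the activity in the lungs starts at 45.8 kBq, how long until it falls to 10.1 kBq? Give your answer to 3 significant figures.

1/t_eff = 1/t_phys + 1/t_biol = 1/78.3 + 1/207 = 0.017602 per hour.
t_eff = 78.3 × 207 / (78.3 + 207) ≈ 56.811 hours.
n = log₂(45.8/10.1) ≈ 2.181; t = 2.181 × 56.811 ≈ 123.9 hours.

124 hours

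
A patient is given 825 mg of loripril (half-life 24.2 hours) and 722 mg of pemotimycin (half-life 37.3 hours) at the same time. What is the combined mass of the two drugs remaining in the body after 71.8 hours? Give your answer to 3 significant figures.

loripril: 825 × (1/2)^(71.8/24.2) = 825 × (1/2)^2.9669 ≈ 105.52 mg.
pemotimycin: 722 × (1/2)^(71.8/37.3) = 722 × (1/2)^1.9249 ≈ 190.14 mg.
Total = 105.52 + 190.14 ≈ 295.66 mg.

296 mg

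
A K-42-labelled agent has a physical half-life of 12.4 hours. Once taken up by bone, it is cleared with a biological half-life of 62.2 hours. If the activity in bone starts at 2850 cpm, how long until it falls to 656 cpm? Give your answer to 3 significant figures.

1/t_eff = 1/t_phys + 1/t_biol = 1/12.4 + 1/62.2 = 0.096722 per hour.
t_eff = 12.4 × 62.2 / (12.4 + 62.2) ≈ 10.339 hours.
n = log₂(2850/656) ≈ 2.1192; t = 2.1192 × 10.339 ≈ 21.91 hours.

21.9 hours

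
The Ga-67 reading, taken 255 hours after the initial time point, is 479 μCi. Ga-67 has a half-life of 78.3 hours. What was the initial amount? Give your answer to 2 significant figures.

Number of half-lives elapsed: n = 255/78.3 ≈ 3.2567.
A₀ = A × 2^n = 479 × 2^3.2567 = 479 × 9.558 ≈ 4578.3 μCi.

4600 μCi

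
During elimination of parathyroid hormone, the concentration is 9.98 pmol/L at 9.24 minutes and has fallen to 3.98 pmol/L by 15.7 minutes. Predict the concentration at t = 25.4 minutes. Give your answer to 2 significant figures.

Over Δt = 15.7 − 9.24 = 6.46 minutes, the level fell by a factor of 9.98/3.98 ≈ 2.5075.
n = log₂(2.5075) ≈ 1.3263 half-lives, so t½ = 6.46/1.3263 ≈ 4.8708 minutes.
From t = 15.7 to t = 25.4: 3.98 × (1/2)^((25.4−15.7)/4.8708) ≈ 1.0009 pmol/L.

1.0 pmol/L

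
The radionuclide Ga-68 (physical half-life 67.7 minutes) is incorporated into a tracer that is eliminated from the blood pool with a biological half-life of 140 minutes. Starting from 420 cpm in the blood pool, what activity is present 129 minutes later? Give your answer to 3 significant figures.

1/t_eff = 1/t_phys + 1/t_biol = 1/67.7 + 1/140 = 0.021914 per minute.
t_eff = 67.7 × 140 / (67.7 + 140) ≈ 45.633 minutes.
Remaining = 420 × (1/2)^(129/45.633) = 420 × (1/2)^2.8269 ≈ 59.193 cpm.

59.2 cpm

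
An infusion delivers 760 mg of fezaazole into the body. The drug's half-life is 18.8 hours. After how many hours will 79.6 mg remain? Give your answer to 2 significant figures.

Fraction remaining = 79.6/760 ≈ 0.10474.
n = log₂(760/79.6) = ln(9.5477)/ln 2 ≈ 3.2552 half-lives.
t = n × t½ = 3.2552 × 18.8 ≈ 61.197 hours.

61 hours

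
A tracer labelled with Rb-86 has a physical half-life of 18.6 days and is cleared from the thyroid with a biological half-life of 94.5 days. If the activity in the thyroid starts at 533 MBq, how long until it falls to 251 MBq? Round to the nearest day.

17 days

1/t_eff = 1/t_phys + 1/t_biol = 1/18.6 + 1/94.5 = 0.064345 per day.
t_eff = 18.6 × 94.5 / (18.6 + 94.5) ≈ 15.541 days.
n = log₂(533/251) ≈ 1.0864; t = 1.0864 × 15.541 ≈ 16.885 days.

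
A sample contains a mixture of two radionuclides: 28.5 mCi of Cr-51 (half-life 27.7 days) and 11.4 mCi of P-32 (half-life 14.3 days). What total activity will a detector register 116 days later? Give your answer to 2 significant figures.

1.6 mCi

Cr-51: 28.5 × (1/2)^(116/27.7) = 28.5 × (1/2)^4.1877 ≈ 1.5639 mCi.
P-32: 11.4 × (1/2)^(116/14.3) = 11.4 × (1/2)^8.1119 ≈ 0.041208 mCi.
Total = 1.5639 + 0.041208 ≈ 1.6051 mCi.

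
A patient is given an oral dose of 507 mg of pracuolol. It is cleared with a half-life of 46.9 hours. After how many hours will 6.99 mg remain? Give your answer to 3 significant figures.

Fraction remaining = 6.99/507 ≈ 0.013787.
n = log₂(507/6.99) = ln(72.532)/ln 2 ≈ 6.1805 half-lives.
t = n × t½ = 6.1805 × 46.9 ≈ 289.87 hours.

290 hours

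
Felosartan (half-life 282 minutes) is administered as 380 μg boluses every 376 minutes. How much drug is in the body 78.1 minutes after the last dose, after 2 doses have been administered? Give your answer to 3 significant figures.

The 2 doses were given 454.1, 78.1 minutes ago.
Total = 380·(1/2)^(454.1/282) + 380·(1/2)^(78.1/282)
      = 124.46 + 313.63 ≈ 438.09 μg.

438 μg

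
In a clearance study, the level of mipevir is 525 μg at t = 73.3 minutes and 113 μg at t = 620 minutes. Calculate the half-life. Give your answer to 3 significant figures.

Over Δt = 620 − 73.3 = 546.7 minutes, the level fell by a factor of 525/113 ≈ 4.646.
n = log₂(4.646) ≈ 2.216 half-lives, so t½ = 546.7/2.216 ≈ 246.71 minutes.

247 minutes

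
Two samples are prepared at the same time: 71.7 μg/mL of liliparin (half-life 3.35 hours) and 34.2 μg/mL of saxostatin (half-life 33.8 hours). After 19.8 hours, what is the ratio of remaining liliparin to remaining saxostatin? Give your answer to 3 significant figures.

liliparin: 71.7 × (1/2)^(19.8/3.35) = 71.7 × (1/2)^5.9104 ≈ 1.1921 μg/mL.
saxostatin: 34.2 × (1/2)^(19.8/33.8) = 34.2 × (1/2)^0.5858 ≈ 22.787 μg/mL.
Ratio ≈ 1.1921 / 22.787 ≈ 0.052314.

0.0523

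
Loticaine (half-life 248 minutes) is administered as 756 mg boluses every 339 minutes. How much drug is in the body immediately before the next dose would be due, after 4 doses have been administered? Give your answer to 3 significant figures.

The 4 doses were given 1356, 1017, 678, 339 minutes ago.
Total = 756·(1/2)^(1356/248) + 756·(1/2)^(1017/248) + 756·(1/2)^(678/248) + 756·(1/2)^(339/248)
      = 17.083 + 44.061 + 113.64 + 293.11 ≈ 467.9 mg.

468 mg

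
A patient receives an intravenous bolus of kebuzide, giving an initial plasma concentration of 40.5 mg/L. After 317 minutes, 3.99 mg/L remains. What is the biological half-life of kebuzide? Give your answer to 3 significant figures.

A/A₀ = 3.99/40.5 ≈ 0.098519.
n = log₂(10.15) ≈ 3.3435 half-lives elapsed in 317 minutes.
t½ = 317/3.3435 ≈ 94.812 minutes.

94.8 minutes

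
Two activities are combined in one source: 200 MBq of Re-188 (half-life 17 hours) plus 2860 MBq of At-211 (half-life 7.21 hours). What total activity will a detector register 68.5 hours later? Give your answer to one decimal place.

16.2 MBq

Re-188: 200 × (1/2)^(68.5/17) = 200 × (1/2)^4.0294 ≈ 12.248 MBq.
At-211: 2860 × (1/2)^(68.5/7.21) = 2860 × (1/2)^9.5007 ≈ 3.948 MBq.
Total = 12.248 + 3.948 ≈ 16.196 MBq.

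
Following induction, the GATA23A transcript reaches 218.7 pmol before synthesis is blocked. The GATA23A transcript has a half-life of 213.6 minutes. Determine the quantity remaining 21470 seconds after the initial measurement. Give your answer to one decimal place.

Convert the elapsed time: 21470 seconds = 357.833 minutes.
Number of half-lives: n = 357.833/213.6 ≈ 1.6752.
Remaining = 218.7 × (1/2)^1.6752 = 218.7 × 0.31311 ≈ 68.478 pmol.

68.5 pmol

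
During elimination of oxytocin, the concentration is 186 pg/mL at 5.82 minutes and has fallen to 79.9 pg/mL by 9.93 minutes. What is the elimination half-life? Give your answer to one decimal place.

3.4 minutes

Over Δt = 9.93 − 5.82 = 4.11 minutes, the level fell by a factor of 186/79.9 ≈ 2.3279.
n = log₂(2.3279) ≈ 1.219 half-lives, so t½ = 4.11/1.219 ≈ 3.3715 minutes.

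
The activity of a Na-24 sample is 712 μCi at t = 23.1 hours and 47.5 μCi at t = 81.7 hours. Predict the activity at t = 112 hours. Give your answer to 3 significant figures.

Over Δt = 81.7 − 23.1 = 58.6 hours, the level fell by a factor of 712/47.5 ≈ 14.989.
n = log₂(14.989) ≈ 3.9059 half-lives, so t½ = 58.6/3.9059 ≈ 15.003 hours.
From t = 81.7 to t = 112: 47.5 × (1/2)^((112−81.7)/15.003) ≈ 11.715 μCi.

11.7 μCi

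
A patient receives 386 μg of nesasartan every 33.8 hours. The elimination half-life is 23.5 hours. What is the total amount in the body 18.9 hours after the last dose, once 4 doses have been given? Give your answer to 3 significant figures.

344 μg

The 4 doses were given 120.3, 86.5, 52.7, 18.9 hours ago.
Total = 386·(1/2)^(120.3/23.5) + 386·(1/2)^(86.5/23.5) + 386·(1/2)^(52.7/23.5) + 386·(1/2)^(18.9/23.5)
      = 11.106 + 30.098 + 81.566 + 221.05 ≈ 343.82 μg.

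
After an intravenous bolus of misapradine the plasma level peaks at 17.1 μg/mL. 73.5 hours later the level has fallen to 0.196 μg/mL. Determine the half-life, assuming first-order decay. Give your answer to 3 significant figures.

11.4 hours

A/A₀ = 0.196/17.1 ≈ 0.011462.
n = log₂(87.245) ≈ 6.447 half-lives elapsed in 73.5 hours.
t½ = 73.5/6.447 ≈ 11.401 hours.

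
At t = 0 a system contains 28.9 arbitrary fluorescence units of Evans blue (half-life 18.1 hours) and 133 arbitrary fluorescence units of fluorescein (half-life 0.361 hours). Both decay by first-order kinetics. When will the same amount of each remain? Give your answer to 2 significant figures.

0.81 hours

Set 28.9·(1/2)^(t/18.1) = 133·(1/2)^(t/0.361).
Taking log₂: log₂(28.9/133) = t·(1/18.1 − 1/0.361).
log₂(0.21729) = -2.2023; 1/18.1 − 1/0.361 = -2.7148.
t = -2.2023 / -2.7148 ≈ 0.8112 hours.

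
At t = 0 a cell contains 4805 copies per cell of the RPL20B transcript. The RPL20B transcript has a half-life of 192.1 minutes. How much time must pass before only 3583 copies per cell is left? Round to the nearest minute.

81 minutes

Fraction remaining = 3583/4805 ≈ 0.74568.
n = log₂(4805/3583) = ln(1.3411)/ln 2 ≈ 0.42337 half-lives.
t = n × t½ = 0.42337 × 192.1 ≈ 81.329 minutes.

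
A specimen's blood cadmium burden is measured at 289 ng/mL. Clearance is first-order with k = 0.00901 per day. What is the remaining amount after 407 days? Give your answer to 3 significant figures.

7.38 ng/mL

t½ = ln 2 / k = 0.69315 / 0.00901 ≈ 76.931 days.
Number of half-lives: n = 407/76.931 ≈ 5.2905.
Remaining = 289 × (1/2)^5.2905 = 289 × 0.025551 ≈ 7.3843 ng/mL.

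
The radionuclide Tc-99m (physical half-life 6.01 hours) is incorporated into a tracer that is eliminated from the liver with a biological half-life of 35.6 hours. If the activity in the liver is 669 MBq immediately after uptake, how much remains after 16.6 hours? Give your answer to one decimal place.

1/t_eff = 1/t_phys + 1/t_biol = 1/6.01 + 1/35.6 = 0.19448 per hour.
t_eff = 6.01 × 35.6 / (6.01 + 35.6) ≈ 5.1419 hours.
Remaining = 669 × (1/2)^(16.6/5.1419) = 669 × (1/2)^3.2284 ≈ 71.383 MBq.

71.4 MBq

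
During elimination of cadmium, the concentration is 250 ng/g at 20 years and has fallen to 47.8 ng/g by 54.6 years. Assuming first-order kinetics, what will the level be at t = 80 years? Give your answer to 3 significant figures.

Over Δt = 54.6 − 20 = 34.6 years, the level fell by a factor of 250/47.8 ≈ 5.2301.
n = log₂(5.2301) ≈ 2.3868 half-lives, so t½ = 34.6/2.3868 ≈ 14.496 years.
From t = 54.6 to t = 80: 47.8 × (1/2)^((80−54.6)/14.496) ≈ 14.189 ng/g.

14.2 ng/g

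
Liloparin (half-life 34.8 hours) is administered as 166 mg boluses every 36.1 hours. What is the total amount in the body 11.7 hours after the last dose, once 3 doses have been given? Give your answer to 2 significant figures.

The 3 doses were given 83.9, 47.8, 11.7 hours ago.
Total = 166·(1/2)^(83.9/34.8) + 166·(1/2)^(47.8/34.8) + 166·(1/2)^(11.7/34.8)
      = 31.214 + 64.066 + 131.49 ≈ 226.77 mg.

230 mg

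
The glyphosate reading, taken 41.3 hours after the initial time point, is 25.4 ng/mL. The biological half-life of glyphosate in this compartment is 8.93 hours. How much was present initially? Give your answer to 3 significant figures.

627 ng/mL

Number of half-lives elapsed: n = 41.3/8.93 ≈ 4.6249.
A₀ = A × 2^n = 25.4 × 2^4.6249 = 25.4 × 24.673 ≈ 626.69 ng/mL.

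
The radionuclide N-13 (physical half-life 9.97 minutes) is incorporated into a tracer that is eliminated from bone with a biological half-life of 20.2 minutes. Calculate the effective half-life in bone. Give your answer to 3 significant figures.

6.68 minutes

1/t_eff = 1/t_phys + 1/t_biol = 1/9.97 + 1/20.2 = 0.14981 per minute.
t_eff = 9.97 × 20.2 / (9.97 + 20.2) ≈ 6.6753 minutes.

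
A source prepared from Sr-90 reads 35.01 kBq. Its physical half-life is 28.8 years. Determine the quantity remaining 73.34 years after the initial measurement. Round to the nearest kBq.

6 kBq

Number of half-lives: n = 73.34/28.8 ≈ 2.5465.
Remaining = 35.01 × (1/2)^2.5465 = 35.01 × 0.17117 ≈ 5.9925 kBq.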